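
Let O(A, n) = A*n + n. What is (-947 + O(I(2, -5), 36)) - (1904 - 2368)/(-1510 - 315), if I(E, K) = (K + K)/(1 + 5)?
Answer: -1772539/1825 ≈ -971.25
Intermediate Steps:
I(E, K) = K/3 (I(E, K) = (2*K)/6 = (2*K)*(⅙) = K/3)
O(A, n) = n + A*n
(-947 + O(I(2, -5), 36)) - (1904 - 2368)/(-1510 - 315) = (-947 + 36*(1 + (⅓)*(-5))) - (1904 - 2368)/(-1510 - 315) = (-947 + 36*(1 - 5/3)) - (-464)/(-1825) = (-947 + 36*(-⅔)) - (-464)*(-1)/1825 = (-947 - 24) - 1*464/1825 = -971 - 464/1825 = -1772539/1825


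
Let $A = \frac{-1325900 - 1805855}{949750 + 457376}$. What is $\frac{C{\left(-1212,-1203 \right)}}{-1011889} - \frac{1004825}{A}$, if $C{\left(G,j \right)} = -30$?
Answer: $\frac{286145084606369040}{633797687039} \approx 4.5148 \cdot 10^{5}$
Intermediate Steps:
$A = - \frac{3131755}{1407126} \approx -2.2256$
$\frac{C{\left(-1212,-1203 \right)}}{-1011889} - \frac{1004825}{A} = - \frac{30}{-1011889} - \frac{1004825}{- \frac{3131755}{1407126}} = \left(-30\right) \left(- \frac{1}{1011889}\right) - - \frac{282783076590}{626351} = \frac{30}{1011889} + \frac{282783076590}{626351} = \frac{286145084606369040}{633797687039}$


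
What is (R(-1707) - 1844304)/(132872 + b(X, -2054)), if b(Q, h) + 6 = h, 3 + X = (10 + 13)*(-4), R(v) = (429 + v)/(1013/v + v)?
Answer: -895981577417/63549821324 ≈ -14.099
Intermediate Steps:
R(v) = (429 + v)/(v + 1013/v)
X = -95 (X = -3 + (10 + 13)*(-4) = -3 + 23*(-4) = -3 - 92 = -95)
b(Q, h) = -6 + h
(R(-1707) - 1844304)/(132872 + b(X, -2054)) = (-1707*(429 - 1707)/(1013 + (-1707)²) - 1844304)/(132872 + (-6 - 2054)) = (-1707*(-1278)/(1013 + 2913849) - 1844304)/(132872 - 2060) = (-1707*(-1278)/2914862 - 1844304)/130812 = (-1707*1/2914862*(-1278) - 1844304)*(1/130812) = (1090773/1457431 - 1844304)*(1/130812) = -2687944732251/1457431*1/130812 = -895981577417/63549821324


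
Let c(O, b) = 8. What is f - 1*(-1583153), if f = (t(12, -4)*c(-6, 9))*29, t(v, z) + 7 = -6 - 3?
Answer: 1579441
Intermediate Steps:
t(v, z) = -16 (t(v, z) = -7 + (-6 - 3) = -7 - 9 = -16)
f = -3712 (f = -16*8*29 = -128*29 = -3712)
f - 1*(-1583153) = -3712 - 1*(-1583153) = -3712 + 1583153 = 1579441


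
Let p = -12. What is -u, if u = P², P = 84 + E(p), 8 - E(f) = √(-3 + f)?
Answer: -8449 + 184*I*√15 ≈ -8449.0 + 712.63*I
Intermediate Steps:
E(f) = 8 - √(-3 + f)
P = 92 - I*√15 (P = 84 + (8 - √(-3 - 12)) = 84 + (8 - √(-15)) = 84 + (8 - I*√15) = 92 - I*√15 ≈ 92.0 - 3.873*I)
u = (92 - I*√15)² ≈ 8449.0 - 712.63*I
-u = -(92 - I*√15)²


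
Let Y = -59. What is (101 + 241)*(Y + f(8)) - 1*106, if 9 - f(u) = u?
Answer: -19942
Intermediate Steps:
f(u) = 9 - u
(101 + 241)*(Y + f(8)) - 1*106 = (101 + 241)*(-59 + (9 - 1*8)) - 1*106 = 342*(-59 + (9 - 8)) - 106 = 342*(-59 + 1) - 106 = 342*(-58) - 106 = -19836 - 106 = -19942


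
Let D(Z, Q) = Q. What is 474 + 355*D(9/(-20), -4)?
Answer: -946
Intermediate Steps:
474 + 355*D(9/(-20), -4) = 474 + 355*(-4) = 474 - 1420 = -946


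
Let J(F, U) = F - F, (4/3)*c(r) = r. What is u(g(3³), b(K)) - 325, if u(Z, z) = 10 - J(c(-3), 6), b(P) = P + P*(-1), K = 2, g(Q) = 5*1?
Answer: -315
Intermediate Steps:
c(r) = 3*r/4
g(Q) = 5
J(F, U) = 0
b(P) = 0 (b(P) = P - P = 0)
u(Z, z) = 10 (u(Z, z) = 10 - 1*0 = 10 + 0 = 10)
u(g(3³), b(K)) - 325 = 10 - 325 = -315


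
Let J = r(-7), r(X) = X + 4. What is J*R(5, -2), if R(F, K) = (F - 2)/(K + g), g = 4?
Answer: -9/2 ≈ -4.5000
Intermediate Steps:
r(X) = 4 + X
J = -3 (J = 4 - 7 = -3)
R(F, K) = (-2 + F)/(4 + K) (R(F, K) = (F - 2)/(K + 4) = (-2 + F)/(4 + K))
J*R(5, -2) = -3*(-2 + 5)/(4 - 2) = -3*3/2 = -9/2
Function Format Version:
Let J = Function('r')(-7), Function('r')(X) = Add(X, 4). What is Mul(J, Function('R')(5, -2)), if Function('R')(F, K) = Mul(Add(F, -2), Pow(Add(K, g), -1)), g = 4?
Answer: Rational(-9, 2) ≈ -4.5000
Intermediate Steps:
Function('r')(X) = Add(4, X)
J = -3 (J = Add(4, -7) = -3)
Function('R')(F, K) = Mul(Pow(Add(4, K), -1), Add(-2, F)) (Function('R')(F, K) = Mul(Add(F, -2), Pow(Add(K, 4), -1)) = Mul(Add(-2, F), Pow(Add(4, K), -1)) = Mul(Pow(Add(4, K), -1), Add(-2, F)))
Mul(J, Function('R')(5, -2)) = Mul(-3, Mul(Pow(Add(4, -2), -1), Add(-2, 5))) = Mul(-3, Mul(Pow(2, -1), 3)) = Mul(-3, Mul(Rational(1, 2), 3)) = Mul(-3, Rational(3, 2)) = Rational(-9, 2)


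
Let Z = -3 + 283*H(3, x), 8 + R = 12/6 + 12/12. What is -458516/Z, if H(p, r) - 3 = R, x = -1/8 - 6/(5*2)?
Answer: 458516/569 ≈ 805.83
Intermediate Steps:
x = -29/40 (x = -1*1/8 - 6/10 = -1/8 - 6*1/10 = -1/8 - 3/5 = -29/40 ≈ -0.72500)
R = -5 (R = -8 + (12/6 + 12/12) = -8 + (12*(1/6) + 12*(1/12)) = -8 + (2 + 1) = -8 + 3 = -5)
H(p, r) = -2 (H(p, r) = 3 - 5 = -2)
Z = -569 (Z = -3 + 283*(-2) = -3 - 566 = -569)
-458516/Z = -458516/(-569) = -458516*(-1/569) = 458516/569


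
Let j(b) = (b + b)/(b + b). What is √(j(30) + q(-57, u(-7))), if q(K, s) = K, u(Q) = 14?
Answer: 2*I*√14 ≈ 7.4833*I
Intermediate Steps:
j(b) = 1 (j(b) = (2*b)/((2*b)) = (2*b)*(1/(2*b)) = 1)
√(j(30) + q(-57, u(-7))) = √(1 - 57) = √(-56) = 2*I*√14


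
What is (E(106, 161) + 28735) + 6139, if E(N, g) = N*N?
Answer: 46110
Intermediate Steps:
E(N, g) = N²
(E(106, 161) + 28735) + 6139 = (106² + 28735) + 6139 = (11236 + 28735) + 6139 = 39971 + 6139 = 46110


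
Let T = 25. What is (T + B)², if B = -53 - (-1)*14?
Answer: 196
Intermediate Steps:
B = -39 (B = -53 - 1*(-14) = -53 + 14 = -39)
(T + B)² = (25 - 39)² = (-14)² = 196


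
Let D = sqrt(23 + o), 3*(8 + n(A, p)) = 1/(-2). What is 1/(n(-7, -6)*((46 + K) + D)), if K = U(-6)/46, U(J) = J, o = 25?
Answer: -145590/53294017 + 12696*sqrt(3)/53294017 ≈ -0.0023192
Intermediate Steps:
n(A, p) = -49/6 (n(A, p) = -8 + (1/3)/(-2) = -8 + (1/3)*(-1/2) = -8 - 1/6 = -49/6)
D = 4*sqrt(3) (D = sqrt(23 + 25) = sqrt(48) = 4*sqrt(3) ≈ 6.9282)
K = -3/23 (K = -6/46 = -6*1/46 = -3/23 ≈ -0.13043)
1/(n(-7, -6)*((46 + K) + D)) = 1/(-49*((46 - 3/23) + 4*sqrt(3))/6) = 1/(-49*(1055/23 + 4*sqrt(3))/6) = 1/(-51695/138 - 98*sqrt(3)/3)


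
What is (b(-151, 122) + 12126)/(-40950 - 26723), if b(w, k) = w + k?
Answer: -12097/67673 ≈ -0.17876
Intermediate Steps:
b(w, k) = k + w
(b(-151, 122) + 12126)/(-40950 - 26723) = ((122 - 151) + 12126)/(-40950 - 26723) = (-29 + 12126)/(-67673) = 12097*(-1/67673) = -12097/67673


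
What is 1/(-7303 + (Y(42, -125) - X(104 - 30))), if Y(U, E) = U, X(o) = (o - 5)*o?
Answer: -1/12367 ≈ -8.0860e-5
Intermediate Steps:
X(o) = o*(-5 + o) (X(o) = (-5 + o)*o = o*(-5 + o))
1/(-7303 + (Y(42, -125) - X(104 - 30))) = 1/(-7303 + (42 - (104 - 30)*(-5 + (104 - 30)))) = 1/(-7303 + (42 - 74*(-5 + 74))) = 1/(-7303 + (42 - 74*69)) = 1/(-7303 + (42 - 1*5106)) = 1/(-7303 + (42 - 5106)) = 1/(-7303 - 5064) = 1/(-12367) = -1/12367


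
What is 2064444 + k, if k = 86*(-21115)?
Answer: 248554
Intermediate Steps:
k = -1815890
2064444 + k = 2064444 - 1815890 = 248554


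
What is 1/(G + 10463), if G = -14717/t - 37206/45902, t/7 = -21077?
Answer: 3386167589/35427064585557 ≈ 9.5581e-5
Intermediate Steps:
t = -147539 (t = 7*(-21077) = -147539)
G = -2406898150/3386167589 (G = -14717/(-147539) - 37206/45902 = -14717*(-1/147539) - 37206*1/45902 = 14717/147539 - 18603/22951 = -2406898150/3386167589 ≈ -0.71080)
1/(G + 10463) = 1/(-2406898150/3386167589 + 10463) = 1/(35427064585557/3386167589) = 3386167589/35427064585557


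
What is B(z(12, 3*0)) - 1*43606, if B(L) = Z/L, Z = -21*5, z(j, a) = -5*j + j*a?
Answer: -174417/4 ≈ -43604.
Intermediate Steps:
z(j, a) = -5*j + a*j
Z = -105
B(L) = -105/L
B(z(12, 3*0)) - 1*43606 = -105*1/(12*(-5 + 3*0)) - 1*43606 = -105*1/(12*(-5 + 0)) - 43606 = -105/(12*(-5)) - 43606 = -105/(-60) - 43606 = -105*(-1/60) - 43606 = 7/4 - 43606 = -174417/4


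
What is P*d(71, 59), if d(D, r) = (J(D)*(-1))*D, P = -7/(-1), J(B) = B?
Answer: -35287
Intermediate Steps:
P = 7 (P = -7*(-1) = 7)
d(D, r) = -D² (d(D, r) = (D*(-1))*D = (-D)*D = -D²)
P*d(71, 59) = 7*(-1*71²) = 7*(-1*5041) = 7*(-5041) = -35287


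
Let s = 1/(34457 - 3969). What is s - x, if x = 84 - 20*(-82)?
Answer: -52561311/30488 ≈ -1724.0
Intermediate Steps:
x = 1724 (x = 84 + 1640 = 1724)
s = 1/30488 ≈ 3.2800e-5
s - x = 1/30488 - 1*1724 = 1/30488 - 1724 = -52561311/30488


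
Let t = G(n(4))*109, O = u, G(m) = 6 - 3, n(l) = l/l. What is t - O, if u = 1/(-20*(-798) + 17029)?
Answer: 10787402/32989 ≈ 327.00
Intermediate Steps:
n(l) = 1
G(m) = 3
u = 1/32989 (u = 1/(15960 + 17029) = 1/32989 ≈ 3.0313e-5)
O = 1/32989 ≈ 3.0313e-5
t = 327 (t = 3*109 = 327)
t - O = 327 - 1*1/32989 = 327 - 1/32989 = 10787402/32989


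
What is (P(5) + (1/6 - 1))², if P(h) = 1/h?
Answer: 361/900 ≈ 0.40111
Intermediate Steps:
P(h) = 1/h
(P(5) + (1/6 - 1))² = (1/5 + (1/6 - 1))² = (⅕ + (⅙ - 1))² = (⅕ - ⅚)² = (-19/30)² = 361/900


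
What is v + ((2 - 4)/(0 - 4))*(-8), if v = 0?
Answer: -4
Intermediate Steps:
v + ((2 - 4)/(0 - 4))*(-8) = 0 + ((2 - 4)/(0 - 4))*(-8) = 0 - 2/(-4)*(-8) = 0 - 2*(-¼)*(-8) = 0 + (½)*(-8) = 0 - 4 = -4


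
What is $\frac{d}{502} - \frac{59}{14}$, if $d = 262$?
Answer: $- \frac{12975}{3514} \approx -3.6924$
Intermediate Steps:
$\frac{d}{502} - \frac{59}{14} = \frac{262}{502} - \frac{59}{14} = 262 \cdot \frac{1}{502} - \frac{59}{14} = \frac{131}{251} - \frac{59}{14} = - \frac{12975}{3514}$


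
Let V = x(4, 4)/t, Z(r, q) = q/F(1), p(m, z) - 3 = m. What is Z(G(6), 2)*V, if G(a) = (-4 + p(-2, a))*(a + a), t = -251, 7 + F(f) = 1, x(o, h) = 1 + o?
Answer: 5/753 ≈ 0.0066401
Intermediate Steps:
p(m, z) = 3 + m
F(f) = -6 (F(f) = -7 + 1 = -6)
G(a) = -6*a (G(a) = (-4 + (3 - 2))*(a + a) = (-4 + 1)*(2*a) = -6*a)
Z(r, q) = -q/6 (Z(r, q) = q/(-6) = q*(-1/6) = -q/6)
V = -5/251 (V = (1 + 4)/(-251) = 5*(-1/251) = -5/251 ≈ -0.019920)
Z(G(6), 2)*V = -1/6*2*(-5/251) = -1/3*(-5/251) = 5/753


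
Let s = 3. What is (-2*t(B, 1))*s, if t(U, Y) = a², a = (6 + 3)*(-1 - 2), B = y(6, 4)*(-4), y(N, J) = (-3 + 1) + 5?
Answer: -4374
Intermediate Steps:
y(N, J) = 3 (y(N, J) = -2 + 5 = 3)
B = -12 (B = 3*(-4) = -12)
a = -27 (a = 9*(-3) = -27)
t(U, Y) = 729 (t(U, Y) = (-27)² = 729)
(-2*t(B, 1))*s = -2*729*3 = -1458*3 = -4374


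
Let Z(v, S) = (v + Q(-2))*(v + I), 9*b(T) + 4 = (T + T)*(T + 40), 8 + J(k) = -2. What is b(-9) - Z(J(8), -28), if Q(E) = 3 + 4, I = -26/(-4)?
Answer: -1313/18 ≈ -72.944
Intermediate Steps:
I = 13/2 (I = -26*(-1/4) = 13/2 ≈ 6.5000)
J(k) = -10 (J(k) = -8 - 2 = -10)
Q(E) = 7
b(T) = -4/9 + 2*T*(40 + T)/9 (b(T) = -4/9 + ((T + T)*(T + 40))/9 = -4/9 + ((2*T)*(40 + T))/9 = -4/9 + (2*T*(40 + T))/9 = -4/9 + 2*T*(40 + T)/9)
Z(v, S) = (7 + v)*(13/2 + v) (Z(v, S) = (v + 7)*(v + 13/2) = (7 + v)*(13/2 + v))
b(-9) - Z(J(8), -28) = (-4/9 + (2/9)*(-9)**2 + (80/9)*(-9)) - (91/2 + (-10)**2 + (27/2)*(-10)) = (-4/9 + (2/9)*81 - 80) - (91/2 + 100 - 135) = (-4/9 + 18 - 80) - 1*21/2 = -562/9 - 21/2 = -1313/18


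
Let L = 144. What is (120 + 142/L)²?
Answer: 75881521/5184 ≈ 14638.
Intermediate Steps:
(120 + 142/L)² = (120 + 142/144)² = (120 + 142*(1/144))² = (120 + 71/72)² = (8711/72)² = 75881521/5184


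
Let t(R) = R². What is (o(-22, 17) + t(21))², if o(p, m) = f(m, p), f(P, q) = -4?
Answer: 190969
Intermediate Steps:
o(p, m) = -4
(o(-22, 17) + t(21))² = (-4 + 21²)² = (-4 + 441)² = 437² = 190969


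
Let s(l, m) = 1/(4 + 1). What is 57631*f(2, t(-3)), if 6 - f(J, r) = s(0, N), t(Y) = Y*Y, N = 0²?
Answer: 1671299/5 ≈ 3.3426e+5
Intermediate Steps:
N = 0
t(Y) = Y²
s(l, m) = ⅕ (s(l, m) = 1/5 = ⅕)
f(J, r) = 29/5 (f(J, r) = 6 - 1*⅕ = 6 - ⅕ = 29/5)
57631*f(2, t(-3)) = 57631*(29/5) = 1671299/5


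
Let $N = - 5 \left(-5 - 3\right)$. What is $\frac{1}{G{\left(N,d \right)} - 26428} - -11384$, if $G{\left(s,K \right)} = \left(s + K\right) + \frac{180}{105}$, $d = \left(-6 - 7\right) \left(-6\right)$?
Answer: $\frac{2096454665}{184158} \approx 11384.0$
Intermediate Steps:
$d = 78$ ($d = \left(-13\right) \left(-6\right) = 78$)
$N = 40$ ($N = \left(-5\right) \left(-8\right) = 40$)
$G{\left(s,K \right)} = \frac{12}{7} + K + s$ ($G{\left(s,K \right)} = \left(K + s\right) + 180 \cdot \frac{1}{105} = \left(K + s\right) + \frac{12}{7} = \frac{12}{7} + K + s$)
$\frac{1}{G{\left(N,d \right)} - 26428} - -11384 = \frac{1}{\left(\frac{12}{7} + 78 + 40\right) - 26428} - -11384 = \frac{1}{\frac{838}{7} - 26428} + 11384 = \frac{1}{- \frac{184158}{7}} + 11384 = - \frac{7}{184158} + 11384 = \frac{2096454665}{184158}$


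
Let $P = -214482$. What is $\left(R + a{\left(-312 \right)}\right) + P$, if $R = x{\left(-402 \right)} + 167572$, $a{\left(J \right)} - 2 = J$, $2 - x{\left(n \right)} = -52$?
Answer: $-47166$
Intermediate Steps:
$x{\left(n \right)} = 54$ ($x{\left(n \right)} = 2 - -52 = 2 + 52 = 54$)
$a{\left(J \right)} = 2 + J$
$R = 167626$ ($R = 54 + 167572 = 167626$)
$\left(R + a{\left(-312 \right)}\right) + P = \left(167626 + \left(2 - 312\right)\right) - 214482 = \left(167626 - 310\right) - 214482 = 167316 - 214482 = -47166$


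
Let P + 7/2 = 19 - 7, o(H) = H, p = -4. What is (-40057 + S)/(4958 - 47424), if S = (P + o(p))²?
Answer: 160147/169864 ≈ 0.94280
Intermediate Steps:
P = 17/2 (P = -7/2 + (19 - 7) = -7/2 + 12 = 17/2 ≈ 8.5000)
S = 81/4 (S = (17/2 - 4)² = (9/2)² = 81/4 ≈ 20.250)
(-40057 + S)/(4958 - 47424) = (-40057 + 81/4)/(4958 - 47424) = -160147/4/(-42466) = -160147/4*(-1/42466) = 160147/169864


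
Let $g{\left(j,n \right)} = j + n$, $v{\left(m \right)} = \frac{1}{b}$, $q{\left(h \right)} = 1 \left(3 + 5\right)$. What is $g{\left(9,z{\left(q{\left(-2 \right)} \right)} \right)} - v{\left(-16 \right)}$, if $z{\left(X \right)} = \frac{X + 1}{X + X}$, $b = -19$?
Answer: $\frac{2923}{304} \approx 9.6151$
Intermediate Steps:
$q{\left(h \right)} = 8$ ($q{\left(h \right)} = 1 \cdot 8 = 8$)
$v{\left(m \right)} = - \frac{1}{19}$ ($v{\left(m \right)} = \frac{1}{-19} = - \frac{1}{19}$)
$z{\left(X \right)} = \frac{1 + X}{2 X}$
$g{\left(9,z{\left(q{\left(-2 \right)} \right)} \right)} - v{\left(-16 \right)} = \left(9 + \frac{1 + 8}{2 \cdot 8}\right) - - \frac{1}{19} = \left(9 + \frac{1}{2} \cdot \frac{1}{8} \cdot 9\right) + \frac{1}{19} = \left(9 + \frac{9}{16}\right) + \frac{1}{19} = \frac{153}{16} + \frac{1}{19} = \frac{2923}{304}$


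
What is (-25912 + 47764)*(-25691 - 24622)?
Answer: -1099439676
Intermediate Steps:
(-25912 + 47764)*(-25691 - 24622) = 21852*(-50313) = -1099439676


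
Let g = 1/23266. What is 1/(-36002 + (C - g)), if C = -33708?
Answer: -23266/1621872861 ≈ -1.4345e-5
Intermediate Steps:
g = 1/23266 ≈ 4.2981e-5
1/(-36002 + (C - g)) = 1/(-36002 + (-33708 - 1*1/23266)) = 1/(-36002 + (-33708 - 1/23266)) = 1/(-36002 - 784250329/23266) = 1/(-1621872861/23266) = -23266/1621872861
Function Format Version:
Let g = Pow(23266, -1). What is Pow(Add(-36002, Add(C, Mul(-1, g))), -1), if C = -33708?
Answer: Rational(-23266, 1621872861) ≈ -1.4345e-5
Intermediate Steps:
g = Rational(1, 23266) ≈ 4.2981e-5
Pow(Add(-36002, Add(C, Mul(-1, g))), -1) = Pow(Add(-36002, Add(-33708, Mul(-1, Rational(1, 23266)))), -1) = Pow(Add(-36002, Add(-33708, Rational(-1, 23266))), -1) = Pow(Add(-36002, Rational(-784250329, 23266)), -1) = Pow(Rational(-1621872861, 23266), -1) = Rational(-23266, 1621872861)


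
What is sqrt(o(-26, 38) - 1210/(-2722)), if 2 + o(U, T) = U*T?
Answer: I*sqrt(1832974385)/1361 ≈ 31.457*I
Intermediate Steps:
o(U, T) = -2 + T*U (o(U, T) = -2 + U*T = -2 + T*U)
sqrt(o(-26, 38) - 1210/(-2722)) = sqrt((-2 + 38*(-26)) - 1210/(-2722)) = sqrt((-2 - 988) - 1210*(-1/2722)) = sqrt(-990 + 605/1361) = sqrt(-1346785/1361) = I*sqrt(1832974385)/1361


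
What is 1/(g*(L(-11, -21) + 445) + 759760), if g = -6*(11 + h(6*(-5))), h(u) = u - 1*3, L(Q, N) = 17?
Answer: 1/820744 ≈ 1.2184e-6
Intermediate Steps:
h(u) = -3 + u (h(u) = u - 3 = -3 + u)
g = 132 (g = -6*(11 + (-3 + 6*(-5))) = -6*(11 + (-3 - 30)) = -6*(11 - 33) = -6*(-22) = 132)
1/(g*(L(-11, -21) + 445) + 759760) = 1/(132*(17 + 445) + 759760) = 1/(132*462 + 759760) = 1/(60984 + 759760) = 1/820744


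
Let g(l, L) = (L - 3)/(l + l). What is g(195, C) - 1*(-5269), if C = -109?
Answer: 1027399/195 ≈ 5268.7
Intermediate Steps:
g(l, L) = (-3 + L)/(2*l) (g(l, L) = (-3 + L)/((2*l)) = (-3 + L)*(1/(2*l)) = (-3 + L)/(2*l))
g(195, C) - 1*(-5269) = (½)*(-3 - 109)/195 - 1*(-5269) = (½)*(1/195)*(-112) + 5269 = -56/195 + 5269 = 1027399/195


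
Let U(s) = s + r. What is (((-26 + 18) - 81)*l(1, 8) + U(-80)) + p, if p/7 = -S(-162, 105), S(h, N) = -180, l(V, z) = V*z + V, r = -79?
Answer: 300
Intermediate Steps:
l(V, z) = V + V*z
p = 1260 (p = 7*(-1*(-180)) = 7*180 = 1260)
U(s) = -79 + s (U(s) = s - 79 = -79 + s)
(((-26 + 18) - 81)*l(1, 8) + U(-80)) + p = (((-26 + 18) - 81)*(1*(1 + 8)) + (-79 - 80)) + 1260 = ((-8 - 81)*(1*9) - 159) + 1260 = (-89*9 - 159) + 1260 = (-801 - 159) + 1260 = -960 + 1260 = 300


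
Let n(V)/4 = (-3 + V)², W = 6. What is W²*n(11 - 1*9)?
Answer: 144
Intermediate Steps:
n(V) = 4*(-3 + V)²
W²*n(11 - 1*9) = 6²*(4*(-3 + (11 - 1*9))²) = 36*(4*(-3 + (11 - 9))²) = 36*(4*(-3 + 2)²) = 36*(4*(-1)²) = 36*(4*1) = 36*4 = 144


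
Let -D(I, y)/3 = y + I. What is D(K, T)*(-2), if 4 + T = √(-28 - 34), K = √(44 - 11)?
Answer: -24 + 6*√33 + 6*I*√62 ≈ 10.467 + 47.244*I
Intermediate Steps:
K = √33 ≈ 5.7446
T = -4 + I*√62 (T = -4 + √(-28 - 34) = -4 + √(-62) = -4 + I*√62 ≈ -4.0 + 7.874*I)
D(I, y) = -3*I - 3*y (D(I, y) = -3*(y + I) = -3*(I + y) = -3*I - 3*y)
D(K, T)*(-2) = (-3*√33 - 3*(-4 + I*√62))*(-2) = (-3*√33 + (12 - 3*I*√62))*(-2) = (12 - 3*√33 - 3*I*√62)*(-2) = -24 + 6*√33 + 6*I*√62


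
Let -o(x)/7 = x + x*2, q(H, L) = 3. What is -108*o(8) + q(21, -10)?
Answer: 18147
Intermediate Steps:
o(x) = -21*x (o(x) = -7*(x + x*2) = -7*(x + 2*x) = -21*x)
-108*o(8) + q(21, -10) = -(-2268)*8 + 3 = -108*(-168) + 3 = 18144 + 3 = 18147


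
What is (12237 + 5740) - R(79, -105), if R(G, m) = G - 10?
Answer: 17908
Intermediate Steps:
R(G, m) = -10 + G
(12237 + 5740) - R(79, -105) = (12237 + 5740) - (-10 + 79) = 17977 - 1*69 = 17977 - 69 = 17908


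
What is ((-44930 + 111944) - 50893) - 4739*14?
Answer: -50225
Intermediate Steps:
((-44930 + 111944) - 50893) - 4739*14 = (67014 - 50893) - 66346 = 16121 - 66346 = -50225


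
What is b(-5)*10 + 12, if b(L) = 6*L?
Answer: -288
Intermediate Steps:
b(-5)*10 + 12 = (6*(-5))*10 + 12 = -30*10 + 12 = -300 + 12 = -288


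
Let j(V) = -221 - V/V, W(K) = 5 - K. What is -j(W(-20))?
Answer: 222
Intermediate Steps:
j(V) = -222 (j(V) = -221 - 1*1 = -221 - 1 = -222)
-j(W(-20)) = -1*(-222) = 222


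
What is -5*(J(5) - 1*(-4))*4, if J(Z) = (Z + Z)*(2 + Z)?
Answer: -1480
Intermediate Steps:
J(Z) = 2*Z*(2 + Z) (J(Z) = (2*Z)*(2 + Z) = 2*Z*(2 + Z))
-5*(J(5) - 1*(-4))*4 = -5*(2*5*(2 + 5) - 1*(-4))*4 = -5*(2*5*7 + 4)*4 = -5*(70 + 4)*4 = -5*74*4 = -370*4 = -1480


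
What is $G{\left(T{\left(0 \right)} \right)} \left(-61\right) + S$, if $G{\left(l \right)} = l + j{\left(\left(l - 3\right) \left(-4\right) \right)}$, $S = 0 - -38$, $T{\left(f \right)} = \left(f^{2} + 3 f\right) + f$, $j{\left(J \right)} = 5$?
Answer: $-267$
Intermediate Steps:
$T{\left(f \right)} = f^{2} + 4 f$
$S = 38$ ($S = 0 + 38 = 38$)
$G{\left(l \right)} = 5 + l$ ($G{\left(l \right)} = l + 5 = 5 + l$)
$G{\left(T{\left(0 \right)} \right)} \left(-61\right) + S = \left(5 + 0 \left(4 + 0\right)\right) \left(-61\right) + 38 = \left(5 + 0 \cdot 4\right) \left(-61\right) + 38 = \left(5 + 0\right) \left(-61\right) + 38 = 5 \left(-61\right) + 38 = -305 + 38 = -267$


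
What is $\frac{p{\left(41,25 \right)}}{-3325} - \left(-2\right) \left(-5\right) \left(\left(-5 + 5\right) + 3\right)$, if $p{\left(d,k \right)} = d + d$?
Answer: $- \frac{99832}{3325} \approx -30.025$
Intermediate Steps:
$p{\left(d,k \right)} = 2 d$
$\frac{p{\left(41,25 \right)}}{-3325} - \left(-2\right) \left(-5\right) \left(\left(-5 + 5\right) + 3\right) = \frac{2 \cdot 41}{-3325} - \left(-2\right) \left(-5\right) \left(\left(-5 + 5\right) + 3\right) = 82 \left(- \frac{1}{3325}\right) - 10 \left(0 + 3\right) = - \frac{82}{3325} - 10 \cdot 3 = - \frac{82}{3325} - 30 = - \frac{99832}{3325}$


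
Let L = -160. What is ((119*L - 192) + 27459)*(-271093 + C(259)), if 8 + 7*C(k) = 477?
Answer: -2229730902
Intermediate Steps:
C(k) = 67 (C(k) = -8/7 + (1/7)*477 = -8/7 + 477/7 = 67)
((119*L - 192) + 27459)*(-271093 + C(259)) = ((119*(-160) - 192) + 27459)*(-271093 + 67) = ((-19040 - 192) + 27459)*(-271026) = (-19232 + 27459)*(-271026) = 8227*(-271026) = -2229730902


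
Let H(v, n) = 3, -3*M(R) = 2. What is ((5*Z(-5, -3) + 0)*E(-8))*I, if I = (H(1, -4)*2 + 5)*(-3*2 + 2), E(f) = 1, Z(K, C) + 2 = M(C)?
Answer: 1760/3 ≈ 586.67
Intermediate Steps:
M(R) = -2/3 (M(R) = -1/3*2 = -2/3)
Z(K, C) = -8/3 (Z(K, C) = -2 - 2/3 = -8/3)
I = -44 (I = (3*2 + 5)*(-3*2 + 2) = (6 + 5)*(-6 + 2) = 11*(-4) = -44)
((5*Z(-5, -3) + 0)*E(-8))*I = ((5*(-8/3) + 0)*1)*(-44) = ((-40/3 + 0)*1)*(-44) = -40/3*1*(-44) = -40/3*(-44) = 1760/3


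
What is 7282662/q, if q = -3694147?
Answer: -7282662/3694147 ≈ -1.9714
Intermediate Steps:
7282662/q = 7282662/(-3694147) = 7282662*(-1/3694147) = -7282662/3694147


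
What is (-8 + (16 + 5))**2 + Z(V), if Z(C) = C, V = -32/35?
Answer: 5883/35 ≈ 168.09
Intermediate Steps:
V = -32/35 (V = -32*1/35 = -32/35 ≈ -0.91429)
(-8 + (16 + 5))**2 + Z(V) = (-8 + (16 + 5))**2 - 32/35 = (-8 + 21)**2 - 32/35 = 13**2 - 32/35 = 169 - 32/35 = 5883/35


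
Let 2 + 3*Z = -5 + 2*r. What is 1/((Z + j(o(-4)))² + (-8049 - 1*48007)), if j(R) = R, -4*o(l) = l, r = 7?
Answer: -9/504404 ≈ -1.7843e-5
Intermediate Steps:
o(l) = -l/4
Z = 7/3 (Z = -⅔ + (-5 + 2*7)/3 = -⅔ + (-5 + 14)/3 = -⅔ + (⅓)*9 = -⅔ + 3 = 7/3 ≈ 2.3333)
1/((Z + j(o(-4)))² + (-8049 - 1*48007)) = 1/((7/3 - ¼*(-4))² + (-8049 - 1*48007)) = 1/((7/3 + 1)² + (-8049 - 48007)) = 1/((10/3)² - 56056) = 1/(100/9 - 56056) = 1/(-504404/9) = -9/504404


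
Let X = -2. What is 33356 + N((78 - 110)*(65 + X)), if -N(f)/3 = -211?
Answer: 33989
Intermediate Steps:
N(f) = 633 (N(f) = -3*(-211) = 633)
33356 + N((78 - 110)*(65 + X)) = 33356 + 633 = 33989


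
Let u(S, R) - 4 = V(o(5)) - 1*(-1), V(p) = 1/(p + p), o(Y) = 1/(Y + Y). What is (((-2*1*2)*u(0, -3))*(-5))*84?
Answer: 16800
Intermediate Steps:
o(Y) = 1/(2*Y)
V(p) = 1/(2*p)
u(S, R) = 10 (u(S, R) = 4 + (1/(2*(((1/2)/5))) - 1*(-1)) = 4 + (1/(2*(((1/2)*(1/5)))) + 1) = 4 + (1/(2*(1/10)) + 1) = 4 + ((1/2)*10 + 1) = 4 + (5 + 1) = 4 + 6 = 10)
(((-2*1*2)*u(0, -3))*(-5))*84 = (((-2*1*2)*10)*(-5))*84 = ((-2*2*10)*(-5))*84 = (-4*10*(-5))*84 = -40*(-5)*84 = 200*84 = 16800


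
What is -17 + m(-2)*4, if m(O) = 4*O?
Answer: -49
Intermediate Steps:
-17 + m(-2)*4 = -17 + (4*(-2))*4 = -17 - 8*4 = -17 - 32 = -49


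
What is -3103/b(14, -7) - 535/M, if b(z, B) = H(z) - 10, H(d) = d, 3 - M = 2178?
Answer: -1349377/1740 ≈ -775.50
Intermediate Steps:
M = -2175 (M = 3 - 1*2178 = 3 - 2178 = -2175)
b(z, B) = -10 + z (b(z, B) = z - 10 = -10 + z)
-3103/b(14, -7) - 535/M = -3103/(-10 + 14) - 535/(-2175) = -3103/4 - 535*(-1/2175) = -3103*¼ + 107/435 = -3103/4 + 107/435 = -1349377/1740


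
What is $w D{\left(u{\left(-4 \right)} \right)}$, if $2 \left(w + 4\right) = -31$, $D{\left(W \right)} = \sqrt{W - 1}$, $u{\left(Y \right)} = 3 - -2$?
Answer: $-39$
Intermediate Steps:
$u{\left(Y \right)} = 5$ ($u{\left(Y \right)} = 3 + 2 = 5$)
$D{\left(W \right)} = \sqrt{-1 + W}$
$w = - \frac{39}{2}$ ($w = -4 + \frac{1}{2} \left(-31\right) = -4 - \frac{31}{2} = - \frac{39}{2} \approx -19.5$)
$w D{\left(u{\left(-4 \right)} \right)} = - \frac{39 \sqrt{-1 + 5}}{2} = - \frac{39 \sqrt{4}}{2} = \left(- \frac{39}{2}\right) 2 = -39$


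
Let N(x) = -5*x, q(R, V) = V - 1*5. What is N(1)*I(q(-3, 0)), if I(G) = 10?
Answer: -50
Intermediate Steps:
q(R, V) = -5 + V (q(R, V) = V - 5 = -5 + V)
N(1)*I(q(-3, 0)) = -5*1*10 = -5*10 = -50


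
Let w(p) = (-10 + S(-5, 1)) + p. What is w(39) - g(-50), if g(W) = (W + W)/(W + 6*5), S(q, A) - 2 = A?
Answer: 27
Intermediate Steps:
S(q, A) = 2 + A
g(W) = 2*W/(30 + W) (g(W) = (2*W)/(W + 30) = (2*W)/(30 + W) = 2*W/(30 + W))
w(p) = -7 + p (w(p) = (-10 + (2 + 1)) + p = (-10 + 3) + p = -7 + p)
w(39) - g(-50) = (-7 + 39) - 2*(-50)/(30 - 50) = 32 - 2*(-50)/(-20) = 32 - 2*(-50)*(-1)/20 = 32 - 1*5 = 32 - 5 = 27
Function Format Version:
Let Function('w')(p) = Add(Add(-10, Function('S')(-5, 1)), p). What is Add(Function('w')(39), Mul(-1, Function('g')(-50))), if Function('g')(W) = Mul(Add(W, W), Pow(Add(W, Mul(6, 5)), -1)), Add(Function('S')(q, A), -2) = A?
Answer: 27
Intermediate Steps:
Function('S')(q, A) = Add(2, A)
Function('g')(W) = Mul(2, W, Pow(Add(30, W), -1)) (Function('g')(W) = Mul(Mul(2, W), Pow(Add(W, 30), -1)) = Mul(Mul(2, W), Pow(Add(30, W), -1)) = Mul(2, W, Pow(Add(30, W), -1)))
Function('w')(p) = Add(-7, p) (Function('w')(p) = Add(Add(-10, Add(2, 1)), p) = Add(Add(-10, 3), p) = Add(-7, p))
Add(Function('w')(39), Mul(-1, Function('g')(-50))) = Add(Add(-7, 39), Mul(-1, Mul(2, -50, Pow(Add(30, -50), -1)))) = Add(32, Mul(-1, Mul(2, -50, Pow(-20, -1)))) = Add(32, Mul(-1, Mul(2, -50, Rational(-1, 20)))) = Add(32, Mul(-1, 5)) = Add(32, -5) = 27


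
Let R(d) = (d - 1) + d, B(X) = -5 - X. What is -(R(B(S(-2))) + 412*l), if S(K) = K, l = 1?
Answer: -405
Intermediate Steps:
R(d) = -1 + 2*d (R(d) = (-1 + d) + d = -1 + 2*d)
-(R(B(S(-2))) + 412*l) = -((-1 + 2*(-5 - 1*(-2))) + 412*1) = -((-1 + 2*(-5 + 2)) + 412) = -((-1 + 2*(-3)) + 412) = -((-1 - 6) + 412) = -(-7 + 412) = -1*405 = -405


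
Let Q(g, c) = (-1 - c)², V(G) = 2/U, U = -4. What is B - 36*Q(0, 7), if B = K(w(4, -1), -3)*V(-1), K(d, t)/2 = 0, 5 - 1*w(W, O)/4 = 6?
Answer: -2304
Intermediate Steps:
w(W, O) = -4 (w(W, O) = 20 - 4*6 = 20 - 24 = -4)
V(G) = -½ (V(G) = 2/(-4) = 2*(-¼) = -½)
K(d, t) = 0 (K(d, t) = 2*0 = 0)
B = 0 (B = 0*(-½) = 0)
B - 36*Q(0, 7) = 0 - 36*(1 + 7)² = 0 - 36*8² = 0 - 36*64 = 0 - 2304 = -2304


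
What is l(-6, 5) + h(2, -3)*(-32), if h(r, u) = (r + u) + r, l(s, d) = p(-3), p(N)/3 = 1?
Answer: -29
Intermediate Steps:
p(N) = 3 (p(N) = 3*1 = 3)
l(s, d) = 3
h(r, u) = u + 2*r
l(-6, 5) + h(2, -3)*(-32) = 3 + (-3 + 2*2)*(-32) = 3 + (-3 + 4)*(-32) = 3 + 1*(-32) = 3 - 32 = -29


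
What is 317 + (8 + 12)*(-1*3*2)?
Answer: 197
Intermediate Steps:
317 + (8 + 12)*(-1*3*2) = 317 + 20*(-3*2) = 317 + 20*(-6) = 317 - 120 = 197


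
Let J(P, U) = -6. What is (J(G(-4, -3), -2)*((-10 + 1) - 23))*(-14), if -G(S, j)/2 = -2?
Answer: -2688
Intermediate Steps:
G(S, j) = 4 (G(S, j) = -2*(-2) = 4)
(J(G(-4, -3), -2)*((-10 + 1) - 23))*(-14) = -6*((-10 + 1) - 23)*(-14) = -6*(-9 - 23)*(-14) = -6*(-32)*(-14) = 192*(-14) = -2688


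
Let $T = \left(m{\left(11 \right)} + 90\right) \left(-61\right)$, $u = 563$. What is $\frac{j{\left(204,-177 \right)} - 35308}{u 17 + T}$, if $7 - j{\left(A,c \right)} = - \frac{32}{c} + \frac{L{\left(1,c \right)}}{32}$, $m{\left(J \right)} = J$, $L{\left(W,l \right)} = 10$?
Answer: $- \frac{99973829}{9657120} \approx -10.352$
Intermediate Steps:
$j{\left(A,c \right)} = \frac{107}{16} + \frac{32}{c}$ ($j{\left(A,c \right)} = 7 - \left(- \frac{32}{c} + \frac{10}{32}\right) = 7 - \left(- \frac{32}{c} + 10 \cdot \frac{1}{32}\right) = 7 - \left(- \frac{32}{c} + \frac{5}{16}\right) = 7 - \left(\frac{5}{16} - \frac{32}{c}\right) = \frac{107}{16} + \frac{32}{c}$)
$T = -6161$ ($T = \left(11 + 90\right) \left(-61\right) = 101 \left(-61\right) = -6161$)
$\frac{j{\left(204,-177 \right)} - 35308}{u 17 + T} = \frac{\left(\frac{107}{16} + \frac{32}{-177}\right) - 35308}{563 \cdot 17 - 6161} = \frac{\left(\frac{107}{16} + 32 \left(- \frac{1}{177}\right)\right) - 35308}{9571 - 6161} = \frac{\left(\frac{107}{16} - \frac{32}{177}\right) - 35308}{3410} = \left(\frac{18427}{2832} - 35308\right) \frac{1}{3410} = \left(- \frac{99973829}{2832}\right) \frac{1}{3410} = - \frac{99973829}{9657120}$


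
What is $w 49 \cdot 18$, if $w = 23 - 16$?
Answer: $6174$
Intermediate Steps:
$w = 7$ ($w = 23 - 16 = 7$)
$w 49 \cdot 18 = 7 \cdot 49 \cdot 18 = 343 \cdot 18 = 6174$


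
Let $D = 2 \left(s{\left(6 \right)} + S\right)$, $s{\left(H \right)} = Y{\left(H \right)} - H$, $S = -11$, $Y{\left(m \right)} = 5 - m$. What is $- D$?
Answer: $36$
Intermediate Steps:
$s{\left(H \right)} = 5 - 2 H$ ($s{\left(H \right)} = \left(5 - H\right) - H = 5 - 2 H$)
$D = -36$ ($D = 2 \left(\left(5 - 12\right) - 11\right) = 2 \left(-7 - 11\right) = 2 \left(-18\right) = -36$)
$- D = \left(-1\right) \left(-36\right) = 36$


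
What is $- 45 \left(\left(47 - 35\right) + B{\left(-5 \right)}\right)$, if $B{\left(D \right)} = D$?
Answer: $-315$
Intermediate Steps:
$- 45 \left(\left(47 - 35\right) + B{\left(-5 \right)}\right) = - 45 \left(\left(47 - 35\right) - 5\right) = - 45 \left(12 - 5\right) = \left(-45\right) 7 = -315$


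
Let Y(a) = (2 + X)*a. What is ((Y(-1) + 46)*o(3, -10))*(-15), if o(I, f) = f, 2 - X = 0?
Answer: 6300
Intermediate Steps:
X = 2 (X = 2 - 1*0 = 2 + 0 = 2)
Y(a) = 4*a (Y(a) = (2 + 2)*a = 4*a)
((Y(-1) + 46)*o(3, -10))*(-15) = ((4*(-1) + 46)*(-10))*(-15) = ((-4 + 46)*(-10))*(-15) = (42*(-10))*(-15) = -420*(-15) = 6300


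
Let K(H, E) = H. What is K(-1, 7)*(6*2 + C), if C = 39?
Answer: -51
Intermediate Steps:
K(-1, 7)*(6*2 + C) = -(6*2 + 39) = -(12 + 39) = -1*51 = -51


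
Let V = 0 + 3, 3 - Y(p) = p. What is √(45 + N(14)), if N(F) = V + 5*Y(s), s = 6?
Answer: √33 ≈ 5.7446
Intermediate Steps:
Y(p) = 3 - p
V = 3
N(F) = -12 (N(F) = 3 + 5*(3 - 1*6) = 3 + 5*(3 - 6) = 3 + 5*(-3) = 3 - 15 = -12)
√(45 + N(14)) = √(45 - 12) = √33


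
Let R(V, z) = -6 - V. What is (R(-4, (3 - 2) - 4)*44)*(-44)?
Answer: 3872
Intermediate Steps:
(R(-4, (3 - 2) - 4)*44)*(-44) = ((-6 - 1*(-4))*44)*(-44) = ((-6 + 4)*44)*(-44) = -2*44*(-44) = -88*(-44) = 3872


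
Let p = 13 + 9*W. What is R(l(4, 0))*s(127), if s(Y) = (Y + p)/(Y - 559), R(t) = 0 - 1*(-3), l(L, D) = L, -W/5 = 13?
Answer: 445/144 ≈ 3.0903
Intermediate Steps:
W = -65 (W = -5*13 = -65)
p = -572 (p = 13 + 9*(-65) = 13 - 585 = -572)
R(t) = 3 (R(t) = 0 + 3 = 3)
s(Y) = (-572 + Y)/(-559 + Y) (s(Y) = (Y - 572)/(Y - 559) = (-572 + Y)/(-559 + Y))
R(l(4, 0))*s(127) = 3*((-572 + 127)/(-559 + 127)) = 3*(-445/(-432)) = 3*(-1/432*(-445)) = 3*(445/432) = 445/144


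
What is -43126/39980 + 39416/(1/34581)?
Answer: 27247263451477/19990 ≈ 1.3630e+9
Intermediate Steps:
-43126/39980 + 39416/(1/34581) = -43126*1/39980 + 39416/(1/34581) = -21563/19990 + 39416*34581 = -21563/19990 + 1363044696 = 27247263451477/19990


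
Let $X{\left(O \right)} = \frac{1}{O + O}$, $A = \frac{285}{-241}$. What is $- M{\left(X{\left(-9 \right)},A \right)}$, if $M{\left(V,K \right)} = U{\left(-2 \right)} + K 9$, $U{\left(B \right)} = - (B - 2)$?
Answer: $\frac{1601}{241} \approx 6.6432$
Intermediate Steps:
$A = - \frac{285}{241}$ ($A = 285 \left(- \frac{1}{241}\right) = - \frac{285}{241} \approx -1.1826$)
$X{\left(O \right)} = \frac{1}{2 O}$
$U{\left(B \right)} = 2 - B$ ($U{\left(B \right)} = - (-2 + B) = 2 - B$)
$M{\left(V,K \right)} = 4 + 9 K$ ($M{\left(V,K \right)} = \left(2 - -2\right) + K 9 = \left(2 + 2\right) + 9 K = 4 + 9 K$)
$- M{\left(X{\left(-9 \right)},A \right)} = - (4 + 9 \left(- \frac{285}{241}\right)) = - (4 - \frac{2565}{241}) = \left(-1\right) \left(- \frac{1601}{241}\right) = \frac{1601}{241}$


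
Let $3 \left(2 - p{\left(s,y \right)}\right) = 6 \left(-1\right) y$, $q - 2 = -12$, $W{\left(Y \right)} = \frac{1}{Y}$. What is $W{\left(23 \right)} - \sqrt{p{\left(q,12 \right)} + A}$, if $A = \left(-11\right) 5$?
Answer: $\frac{1}{23} - i \sqrt{29} \approx 0.043478 - 5.3852 i$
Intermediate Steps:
$q = -10$ ($q = 2 - 12 = -10$)
$p{\left(s,y \right)} = 2 + 2 y$ ($p{\left(s,y \right)} = 2 - \frac{6 \left(-1\right) y}{3} = 2 - \frac{\left(-6\right) y}{3} = 2 + 2 y$)
$A = -55$
$W{\left(23 \right)} - \sqrt{p{\left(q,12 \right)} + A} = \frac{1}{23} - \sqrt{\left(2 + 2 \cdot 12\right) - 55} = \frac{1}{23} - \sqrt{\left(2 + 24\right) - 55} = \frac{1}{23} - \sqrt{26 - 55} = \frac{1}{23} - \sqrt{-29} = \frac{1}{23} - i \sqrt{29}$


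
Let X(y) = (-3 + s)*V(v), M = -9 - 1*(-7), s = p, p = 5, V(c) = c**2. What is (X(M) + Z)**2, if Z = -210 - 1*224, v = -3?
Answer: 173056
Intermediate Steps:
s = 5
Z = -434 (Z = -210 - 224 = -434)
M = -2 (M = -9 + 7 = -2)
X(y) = 18 (X(y) = (-3 + 5)*(-3)**2 = 2*9 = 18)
(X(M) + Z)**2 = (18 - 434)**2 = (-416)**2 = 173056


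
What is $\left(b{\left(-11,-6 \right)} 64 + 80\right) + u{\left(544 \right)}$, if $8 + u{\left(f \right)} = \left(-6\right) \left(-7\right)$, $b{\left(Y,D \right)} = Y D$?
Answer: $4338$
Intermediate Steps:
$b{\left(Y,D \right)} = D Y$
$u{\left(f \right)} = 34$ ($u{\left(f \right)} = -8 - -42 = -8 + 42 = 34$)
$\left(b{\left(-11,-6 \right)} 64 + 80\right) + u{\left(544 \right)} = \left(\left(-6\right) \left(-11\right) 64 + 80\right) + 34 = \left(66 \cdot 64 + 80\right) + 34 = \left(4224 + 80\right) + 34 = 4304 + 34 = 4338$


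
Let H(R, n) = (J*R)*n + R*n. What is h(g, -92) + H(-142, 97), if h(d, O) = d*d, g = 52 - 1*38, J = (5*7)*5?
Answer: -2424028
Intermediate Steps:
J = 175 (J = 35*5 = 175)
g = 14 (g = 52 - 38 = 14)
h(d, O) = d**2
H(R, n) = 176*R*n (H(R, n) = (175*R)*n + R*n = 175*R*n + R*n = 176*R*n)
h(g, -92) + H(-142, 97) = 14**2 + 176*(-142)*97 = 196 - 2424224 = -2424028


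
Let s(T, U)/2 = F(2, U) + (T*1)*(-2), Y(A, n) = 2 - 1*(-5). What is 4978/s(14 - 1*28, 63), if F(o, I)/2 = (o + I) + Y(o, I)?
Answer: 2489/172 ≈ 14.471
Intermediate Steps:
Y(A, n) = 7 (Y(A, n) = 2 + 5 = 7)
F(o, I) = 14 + 2*I + 2*o (F(o, I) = 2*((o + I) + 7) = 2*((I + o) + 7) = 2*(7 + I + o) = 14 + 2*I + 2*o)
s(T, U) = 36 - 4*T + 4*U (s(T, U) = 2*((14 + 2*U + 2*2) + (T*1)*(-2)) = 2*((14 + 2*U + 4) + T*(-2)) = 2*((18 + 2*U) - 2*T) = 2*(18 - 2*T + 2*U) = 36 - 4*T + 4*U)
4978/s(14 - 1*28, 63) = 4978/(36 - 4*(14 - 1*28) + 4*63) = 4978/(36 - 4*(14 - 28) + 252) = 4978/(36 - 4*(-14) + 252) = 4978/(36 + 56 + 252) = 4978/344 = 4978*(1/344) = 2489/172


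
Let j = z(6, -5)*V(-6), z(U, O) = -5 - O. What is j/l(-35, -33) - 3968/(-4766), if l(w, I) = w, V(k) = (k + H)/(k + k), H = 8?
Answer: 1984/2383 ≈ 0.83256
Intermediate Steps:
V(k) = (8 + k)/(2*k) (V(k) = (k + 8)/(k + k) = (8 + k)/((2*k)) = (8 + k)*(1/(2*k)) = (8 + k)/(2*k))
j = 0 (j = (-5 - 1*(-5))*((½)*(8 - 6)/(-6)) = (-5 + 5)*((½)*(-⅙)*2) = 0*(-⅙) = 0)
j/l(-35, -33) - 3968/(-4766) = 0/(-35) - 3968/(-4766) = 0*(-1/35) - 3968*(-1/4766) = 0 + 1984/2383 = 1984/2383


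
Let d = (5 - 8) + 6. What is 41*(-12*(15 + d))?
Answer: -8856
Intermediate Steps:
d = 3 (d = -3 + 6 = 3)
41*(-12*(15 + d)) = 41*(-12*(15 + 3)) = 41*(-12*18) = 41*(-216) = -8856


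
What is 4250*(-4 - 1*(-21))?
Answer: 72250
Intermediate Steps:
4250*(-4 - 1*(-21)) = 4250*(-4 + 21) = 4250*17 = 72250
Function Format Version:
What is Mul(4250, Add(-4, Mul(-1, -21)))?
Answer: 72250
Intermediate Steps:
Mul(4250, Add(-4, Mul(-1, -21))) = Mul(4250, Add(-4, 21)) = Mul(4250, 17) = 72250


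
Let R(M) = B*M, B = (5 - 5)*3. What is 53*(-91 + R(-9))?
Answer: -4823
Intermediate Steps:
B = 0 (B = 0*3 = 0)
R(M) = 0 (R(M) = 0*M = 0)
53*(-91 + R(-9)) = 53*(-91 + 0) = 53*(-91) = -4823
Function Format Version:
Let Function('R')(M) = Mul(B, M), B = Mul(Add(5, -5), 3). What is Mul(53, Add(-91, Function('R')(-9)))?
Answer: -4823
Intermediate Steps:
B = 0 (B = Mul(0, 3) = 0)
Function('R')(M) = 0 (Function('R')(M) = Mul(0, M) = 0)
Mul(53, Add(-91, Function('R')(-9))) = Mul(53, Add(-91, 0)) = Mul(53, -91) = -4823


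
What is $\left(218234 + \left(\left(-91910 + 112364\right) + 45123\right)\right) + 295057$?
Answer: $578868$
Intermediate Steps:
$\left(218234 + \left(\left(-91910 + 112364\right) + 45123\right)\right) + 295057 = \left(218234 + \left(20454 + 45123\right)\right) + 295057 = \left(218234 + 65577\right) + 295057 = 283811 + 295057 = 578868$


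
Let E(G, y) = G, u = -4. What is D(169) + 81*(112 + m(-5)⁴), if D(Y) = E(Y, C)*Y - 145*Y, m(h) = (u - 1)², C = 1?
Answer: 31653753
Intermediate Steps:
m(h) = 25 (m(h) = (-4 - 1)² = (-5)² = 25)
D(Y) = Y² - 145*Y (D(Y) = Y*Y - 145*Y = Y² - 145*Y)
D(169) + 81*(112 + m(-5)⁴) = 169*(-145 + 169) + 81*(112 + 25⁴) = 169*24 + 81*(112 + 390625) = 4056 + 81*390737 = 4056 + 31649697 = 31653753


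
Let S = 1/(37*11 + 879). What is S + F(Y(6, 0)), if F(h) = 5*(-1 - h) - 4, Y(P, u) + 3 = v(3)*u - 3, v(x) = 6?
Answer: 27007/1286 ≈ 21.001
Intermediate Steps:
Y(P, u) = -6 + 6*u (Y(P, u) = -3 + (6*u - 3) = -3 + (-3 + 6*u) = -6 + 6*u)
F(h) = -9 - 5*h (F(h) = (-5 - 5*h) - 4 = -9 - 5*h)
S = 1/1286 (S = 1/(407 + 879) = 1/1286 ≈ 0.00077760)
S + F(Y(6, 0)) = 1/1286 + (-9 - 5*(-6 + 6*0)) = 1/1286 + (-9 - 5*(-6 + 0)) = 1/1286 + (-9 - 5*(-6)) = 1/1286 + (-9 + 30) = 1/1286 + 21 = 27007/1286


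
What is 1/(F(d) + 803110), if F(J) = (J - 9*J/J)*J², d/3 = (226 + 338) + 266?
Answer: 1/15383251210 ≈ 6.5006e-11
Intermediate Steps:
d = 2490 (d = 3*((226 + 338) + 266) = 3*(564 + 266) = 3*830 = 2490)
F(J) = J²*(-9 + J) (F(J) = (J - 9*1)*J² = (J - 9)*J² = (-9 + J)*J² = J²*(-9 + J))
1/(F(d) + 803110) = 1/(2490²*(-9 + 2490) + 803110) = 1/(6200100*2481 + 803110) = 1/(15382448100 + 803110) = 1/15383251210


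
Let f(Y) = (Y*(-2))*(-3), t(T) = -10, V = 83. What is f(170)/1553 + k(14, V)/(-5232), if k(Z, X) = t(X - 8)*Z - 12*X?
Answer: 443803/507831 ≈ 0.87392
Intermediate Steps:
f(Y) = 6*Y (f(Y) = -2*Y*(-3) = 6*Y)
k(Z, X) = -12*X - 10*Z (k(Z, X) = -10*Z - 12*X = -12*X - 10*Z)
f(170)/1553 + k(14, V)/(-5232) = (6*170)/1553 + (-12*83 - 10*14)/(-5232) = 1020*(1/1553) + (-996 - 140)*(-1/5232) = 1020/1553 - 1136*(-1/5232) = 1020/1553 + 71/327 = 443803/507831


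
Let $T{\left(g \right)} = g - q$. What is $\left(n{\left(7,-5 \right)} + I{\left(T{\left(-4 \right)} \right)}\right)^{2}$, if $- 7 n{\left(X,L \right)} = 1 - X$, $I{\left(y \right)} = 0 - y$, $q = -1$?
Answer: $\frac{729}{49} \approx 14.878$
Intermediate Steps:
$T{\left(g \right)} = 1 + g$ ($T{\left(g \right)} = g - -1 = g + 1 = 1 + g$)
$I{\left(y \right)} = - y$
$n{\left(X,L \right)} = - \frac{1}{7} + \frac{X}{7}$ ($n{\left(X,L \right)} = - \frac{1 - X}{7} = - \frac{1}{7} + \frac{X}{7}$)
$\left(n{\left(7,-5 \right)} + I{\left(T{\left(-4 \right)} \right)}\right)^{2} = \left(\left(- \frac{1}{7} + \frac{1}{7} \cdot 7\right) - \left(1 - 4\right)\right)^{2} = \left(\left(- \frac{1}{7} + 1\right) - -3\right)^{2} = \left(\frac{6}{7} + 3\right)^{2} = \left(\frac{27}{7}\right)^{2} = \frac{729}{49}$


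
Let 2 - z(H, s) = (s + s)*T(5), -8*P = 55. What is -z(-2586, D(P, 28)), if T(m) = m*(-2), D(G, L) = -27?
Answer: 538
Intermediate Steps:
P = -55/8 (P = -⅛*55 = -55/8 ≈ -6.8750)
T(m) = -2*m
z(H, s) = 2 + 20*s (z(H, s) = 2 - (s + s)*(-2*5) = 2 - 2*s*(-10) = 2 - (-20)*s = 2 + 20*s)
-z(-2586, D(P, 28)) = -(2 + 20*(-27)) = -(2 - 540) = -1*(-538) = 538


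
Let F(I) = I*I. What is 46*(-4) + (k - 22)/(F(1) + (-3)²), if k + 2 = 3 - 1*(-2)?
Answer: -1859/10 ≈ -185.90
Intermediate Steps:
F(I) = I²
k = 3 (k = -2 + (3 - 1*(-2)) = -2 + (3 + 2) = -2 + 5 = 3)
46*(-4) + (k - 22)/(F(1) + (-3)²) = 46*(-4) + (3 - 22)/(1² + (-3)²) = -184 - 19/(1 + 9) = -184 - 19/10 = -1859/10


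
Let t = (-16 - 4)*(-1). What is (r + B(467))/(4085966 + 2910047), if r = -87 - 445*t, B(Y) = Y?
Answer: -8520/6996013 ≈ -0.0012178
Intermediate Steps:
t = 20 (t = -20*(-1) = 20)
r = -8987 (r = -87 - 445*20 = -87 - 8900 = -8987)
(r + B(467))/(4085966 + 2910047) = (-8987 + 467)/(4085966 + 2910047) = -8520/6996013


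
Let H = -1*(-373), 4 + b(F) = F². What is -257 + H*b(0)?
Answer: -1749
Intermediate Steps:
b(F) = -4 + F²
H = 373
-257 + H*b(0) = -257 + 373*(-4 + 0²) = -257 + 373*(-4 + 0) = -257 + 373*(-4) = -257 - 1492 = -1749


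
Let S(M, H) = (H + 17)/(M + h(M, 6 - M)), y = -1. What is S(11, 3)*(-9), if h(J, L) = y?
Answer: -18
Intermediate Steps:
h(J, L) = -1
S(M, H) = (17 + H)/(-1 + M) (S(M, H) = (H + 17)/(M - 1) = (17 + H)/(-1 + M))
S(11, 3)*(-9) = ((17 + 3)/(-1 + 11))*(-9) = (20/10)*(-9) = ((1/10)*20)*(-9) = 2*(-9) = -18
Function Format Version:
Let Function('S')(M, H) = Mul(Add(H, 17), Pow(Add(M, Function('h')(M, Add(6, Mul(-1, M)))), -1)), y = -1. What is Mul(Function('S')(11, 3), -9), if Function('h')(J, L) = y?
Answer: -18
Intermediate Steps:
Function('h')(J, L) = -1
Function('S')(M, H) = Mul(Pow(Add(-1, M), -1), Add(17, H)) (Function('S')(M, H) = Mul(Add(H, 17), Pow(Add(M, -1), -1)) = Mul(Add(17, H), Pow(Add(-1, M), -1)) = Mul(Pow(Add(-1, M), -1), Add(17, H)))
Mul(Function('S')(11, 3), -9) = Mul(Mul(Pow(Add(-1, 11), -1), Add(17, 3)), -9) = Mul(Mul(Pow(10, -1), 20), -9) = Mul(Mul(Rational(1, 10), 20), -9) = Mul(2, -9) = -18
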